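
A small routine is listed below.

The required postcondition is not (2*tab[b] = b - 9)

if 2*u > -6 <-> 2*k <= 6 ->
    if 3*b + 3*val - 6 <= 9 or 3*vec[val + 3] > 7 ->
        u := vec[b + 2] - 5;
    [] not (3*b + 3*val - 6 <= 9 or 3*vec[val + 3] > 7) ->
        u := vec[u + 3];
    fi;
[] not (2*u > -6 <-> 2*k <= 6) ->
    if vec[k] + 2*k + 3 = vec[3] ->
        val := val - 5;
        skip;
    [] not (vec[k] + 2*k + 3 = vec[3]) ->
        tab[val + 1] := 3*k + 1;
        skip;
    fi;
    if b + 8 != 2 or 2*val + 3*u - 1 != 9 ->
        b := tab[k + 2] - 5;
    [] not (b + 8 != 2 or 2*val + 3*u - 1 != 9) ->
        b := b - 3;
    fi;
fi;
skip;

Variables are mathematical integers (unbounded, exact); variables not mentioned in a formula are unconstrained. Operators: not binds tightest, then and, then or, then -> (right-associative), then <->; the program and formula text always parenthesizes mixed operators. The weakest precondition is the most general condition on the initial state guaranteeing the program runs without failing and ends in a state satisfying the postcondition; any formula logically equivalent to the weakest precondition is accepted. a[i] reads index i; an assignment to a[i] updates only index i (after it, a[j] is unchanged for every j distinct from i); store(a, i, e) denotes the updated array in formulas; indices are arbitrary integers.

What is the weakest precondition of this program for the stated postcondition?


Working backward. After the program, not (2*tab[b] = b - 9) must hold.
Before skip: not (2*tab[b] = b - 9)
Then branch requires ((3*b + 3*val <= 15 or 3*vec[val + 3] > 7) -> (not (2*tab[b] = b - 9))) and ((not (3*b + 3*val <= 15 or 3*vec[val + 3] > 7)) -> (not (2*tab[b] = b - 9))); else branch requires (vec[k] + 2*k = vec[3] - 3 -> (((b != -6 or 3*u + 2*val != 20) -> (not (2*tab[tab[k + 2] - 5] = tab[k + 2] - 14))) and ((not (b != -6 or 3*u + 2*val != 20)) -> (not (2*tab[b - 3] = b - 12))))) and ((not (vec[k] + 2*k = vec[3] - 3)) -> (((b != -6 or 3*u + 2*val != 10) -> (not (2*store(tab, val + 1, 3*k + 1)[store(tab, val + 1, 3*k + 1)[k + 2] - 5] = store(tab, val + 1, 3*k + 1)[k + 2] - 14))) and ((not (b != -6 or 3*u + 2*val != 10)) -> (not (2*store(tab, val + 1, 3*k + 1)[b - 3] = b - 12))))).
Before the if: ((2*u > -6 <-> 2*k <= 6) -> (((3*b + 3*val <= 15 or 3*vec[val + 3] > 7) -> (not (2*tab[b] = b - 9))) and ((not (3*b + 3*val <= 15 or 3*vec[val + 3] > 7)) -> (not (2*tab[b] = b - 9))))) and ((not (2*u > -6 <-> 2*k <= 6)) -> ((vec[k] + 2*k = vec[3] - 3 -> (((b != -6 or 3*u + 2*val != 20) -> (not (2*tab[tab[k + 2] - 5] = tab[k + 2] - 14))) and ((not (b != -6 or 3*u + 2*val != 20)) -> (not (2*tab[b - 3] = b - 12))))) and ((not (vec[k] + 2*k = vec[3] - 3)) -> (((b != -6 or 3*u + 2*val != 10) -> (not (2*store(tab, val + 1, 3*k + 1)[store(tab, val + 1, 3*k + 1)[k + 2] - 5] = store(tab, val + 1, 3*k + 1)[k + 2] - 14))) and ((not (b != -6 or 3*u + 2*val != 10)) -> (not (2*store(tab, val + 1, 3*k + 1)[b - 3] = b - 12)))))))
Answer: WP = ((2*u > -6 <-> 2*k <= 6) -> (((3*b + 3*val <= 15 or 3*vec[val + 3] > 7) -> (not (2*tab[b] = b - 9))) and ((not (3*b + 3*val <= 15 or 3*vec[val + 3] > 7)) -> (not (2*tab[b] = b - 9))))) and ((not (2*u > -6 <-> 2*k <= 6)) -> ((vec[k] + 2*k = vec[3] - 3 -> (((b != -6 or 3*u + 2*val != 20) -> (not (2*tab[tab[k + 2] - 5] = tab[k + 2] - 14))) and ((not (b != -6 or 3*u + 2*val != 20)) -> (not (2*tab[b - 3] = b - 12))))) and ((not (vec[k] + 2*k = vec[3] - 3)) -> (((b != -6 or 3*u + 2*val != 10) -> (not (2*store(tab, val + 1, 3*k + 1)[store(tab, val + 1, 3*k + 1)[k + 2] - 5] = store(tab, val + 1, 3*k + 1)[k + 2] - 14))) and ((not (b != -6 or 3*u + 2*val != 10)) -> (not (2*store(tab, val + 1, 3*k + 1)[b - 3] = b - 12)))))))


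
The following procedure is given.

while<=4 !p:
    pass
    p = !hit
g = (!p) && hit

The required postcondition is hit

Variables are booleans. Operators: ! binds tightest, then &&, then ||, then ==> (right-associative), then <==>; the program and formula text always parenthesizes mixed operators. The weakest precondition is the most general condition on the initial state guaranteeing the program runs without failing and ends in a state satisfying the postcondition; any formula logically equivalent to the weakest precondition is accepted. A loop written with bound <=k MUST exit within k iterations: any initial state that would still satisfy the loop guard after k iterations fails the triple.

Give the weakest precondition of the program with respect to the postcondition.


Working backward. After the program, hit must hold.
Before g := (!p) && hit: hit
Before the loop (bound <=4), unroll the exhaustion recursion (WP_0 = exit-now case; WP_j = one more guarded iteration, up to j = 4):
  WP_0: p && hit
  WP_1: p && (p ==> hit)
  WP_2: ((!p) ==> ((!hit) && ((!hit) ==> hit))) && (p ==> hit)
  WP_3: ((!p) ==> ((hit ==> ((!hit) && ((!hit) ==> hit))) && ((!hit) ==> hit))) && (p ==> hit)
  WP_4: ((!p) ==> ((hit ==> ((hit ==> ((!hit) && ((!hit) ==> hit))) && ((!hit) ==> hit))) && ((!hit) ==> hit))) && (p ==> hit)
So before the loop: ((!p) ==> ((hit ==> ((hit ==> ((!hit) && ((!hit) ==> hit))) && ((!hit) ==> hit))) && ((!hit) ==> hit))) && (p ==> hit)
Answer: WP = ((!p) ==> ((hit ==> ((hit ==> ((!hit) && ((!hit) ==> hit))) && ((!hit) ==> hit))) && ((!hit) ==> hit))) && (p ==> hit)


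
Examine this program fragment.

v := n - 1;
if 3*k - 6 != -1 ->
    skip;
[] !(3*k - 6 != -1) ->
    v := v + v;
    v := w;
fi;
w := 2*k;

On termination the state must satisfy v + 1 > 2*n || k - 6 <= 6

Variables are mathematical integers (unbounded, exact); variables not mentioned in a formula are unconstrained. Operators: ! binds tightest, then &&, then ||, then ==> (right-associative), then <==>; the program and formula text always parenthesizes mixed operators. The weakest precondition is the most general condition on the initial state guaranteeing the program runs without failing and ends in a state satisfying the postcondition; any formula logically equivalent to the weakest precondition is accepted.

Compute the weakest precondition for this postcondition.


Working backward. After the program, the postcondition v + 1 > 2*n || k - 6 <= 6 must hold; in canonical form it is v > 2*n - 1 || k <= 12.
Before w := 2*k: v > 2*n - 1 || k <= 12
Then branch requires v > 2*n - 1 || k <= 12; else branch requires w > 2*n - 1 || k <= 12.
Before the if: (3*k != 5 ==> (v > 2*n - 1 || k <= 12)) && ((!(3*k != 5)) ==> (w > 2*n - 1 || k <= 12))
Before v := n - 1: (3*k != 5 ==> (n < 0 || k <= 12)) && ((!(3*k != 5)) ==> (w > 2*n - 1 || k <= 12))
Answer: WP = (3*k != 5 ==> (n < 0 || k <= 12)) && ((!(3*k != 5)) ==> (w > 2*n - 1 || k <= 12))


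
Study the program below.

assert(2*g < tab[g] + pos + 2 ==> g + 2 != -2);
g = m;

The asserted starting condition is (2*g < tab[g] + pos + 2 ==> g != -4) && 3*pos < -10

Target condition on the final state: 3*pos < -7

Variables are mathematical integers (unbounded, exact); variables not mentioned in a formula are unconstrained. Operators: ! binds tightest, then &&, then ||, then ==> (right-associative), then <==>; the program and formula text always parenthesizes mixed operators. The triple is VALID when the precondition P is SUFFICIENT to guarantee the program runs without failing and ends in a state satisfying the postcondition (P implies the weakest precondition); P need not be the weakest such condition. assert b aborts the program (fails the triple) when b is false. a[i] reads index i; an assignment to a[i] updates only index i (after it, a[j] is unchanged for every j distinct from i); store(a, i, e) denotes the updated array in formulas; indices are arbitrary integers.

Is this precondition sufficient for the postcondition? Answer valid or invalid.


Working backward. After the program, 3*pos < -7 must hold.
Before g := m: 3*pos < -7
Before assert 2*g < tab[g] + pos + 2 ==> g + 2 != -2: (2*g < tab[g] + pos + 2 ==> g != -4) && 3*pos < -7
The weakest precondition is (2*g < tab[g] + pos + 2 ==> g != -4) && 3*pos < -7.
Check whether (2*g < tab[g] + pos + 2 ==> g != -4) && 3*pos < -10 implies it.
Every state satisfying the precondition satisfies the weakest precondition: the implication holds.
Answer: valid


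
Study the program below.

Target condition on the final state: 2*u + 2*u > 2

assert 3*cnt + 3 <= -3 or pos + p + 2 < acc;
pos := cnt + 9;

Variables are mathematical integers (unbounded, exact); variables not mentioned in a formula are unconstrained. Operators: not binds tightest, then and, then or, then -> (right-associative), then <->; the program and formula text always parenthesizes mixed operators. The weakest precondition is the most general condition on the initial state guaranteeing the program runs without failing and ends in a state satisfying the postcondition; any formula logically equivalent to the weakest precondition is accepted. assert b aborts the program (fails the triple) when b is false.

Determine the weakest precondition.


Working backward. After the program, the postcondition 2*u + 2*u > 2 must hold; in canonical form it is 4*u > 2.
Before pos := cnt + 9: 4*u > 2
Before assert 3*cnt + 3 <= -3 or pos + p + 2 < acc: (3*cnt <= -6 or p + pos < acc - 2) and 4*u > 2
Answer: WP = (3*cnt <= -6 or p + pos < acc - 2) and 4*u > 2


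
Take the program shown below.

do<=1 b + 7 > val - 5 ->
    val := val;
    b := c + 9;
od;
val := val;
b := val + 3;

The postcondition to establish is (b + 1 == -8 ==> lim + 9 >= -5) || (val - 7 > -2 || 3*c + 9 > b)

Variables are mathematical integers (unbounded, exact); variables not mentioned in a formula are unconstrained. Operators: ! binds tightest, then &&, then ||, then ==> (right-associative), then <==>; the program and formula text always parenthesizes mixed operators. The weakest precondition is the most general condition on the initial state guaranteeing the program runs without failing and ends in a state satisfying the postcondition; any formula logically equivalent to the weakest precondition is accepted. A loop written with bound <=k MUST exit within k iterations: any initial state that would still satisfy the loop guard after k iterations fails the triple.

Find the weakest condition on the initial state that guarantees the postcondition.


Working backward. After the program, the postcondition (b + 1 == -8 ==> lim + 9 >= -5) || (val - 7 > -2 || 3*c + 9 > b) must hold; in canonical form it is (b == -9 ==> lim >= -14) || val > 5 || 3*c > b - 9.
Before b := val + 3: (val == -12 ==> lim >= -14) || val > 5 || 3*c > val - 6
Before val := val: (val == -12 ==> lim >= -14) || val > 5 || 3*c > val - 6
Before the loop (bound <=1), unroll the exhaustion recursion (WP_0 = exit-now case; WP_j = one more guarded iteration, up to j = 1):
  WP_0: (!(b > val - 12)) && ((val == -12 ==> lim >= -14) || val > 5 || 3*c > val - 6)
  WP_1: (b > val - 12 ==> ((!(c > val - 21)) && ((val == -12 ==> lim >= -14) || val > 5 || 3*c > val - 6))) && ((!(b > val - 12)) ==> ((val == -12 ==> lim >= -14) || val > 5 || 3*c > val - 6))
So before the loop: (b > val - 12 ==> ((!(c > val - 21)) && ((val == -12 ==> lim >= -14) || val > 5 || 3*c > val - 6))) && ((!(b > val - 12)) ==> ((val == -12 ==> lim >= -14) || val > 5 || 3*c > val - 6))
Answer: WP = (b > val - 12 ==> ((!(c > val - 21)) && ((val == -12 ==> lim >= -14) || val > 5 || 3*c > val - 6))) && ((!(b > val - 12)) ==> ((val == -12 ==> lim >= -14) || val > 5 || 3*c > val - 6))


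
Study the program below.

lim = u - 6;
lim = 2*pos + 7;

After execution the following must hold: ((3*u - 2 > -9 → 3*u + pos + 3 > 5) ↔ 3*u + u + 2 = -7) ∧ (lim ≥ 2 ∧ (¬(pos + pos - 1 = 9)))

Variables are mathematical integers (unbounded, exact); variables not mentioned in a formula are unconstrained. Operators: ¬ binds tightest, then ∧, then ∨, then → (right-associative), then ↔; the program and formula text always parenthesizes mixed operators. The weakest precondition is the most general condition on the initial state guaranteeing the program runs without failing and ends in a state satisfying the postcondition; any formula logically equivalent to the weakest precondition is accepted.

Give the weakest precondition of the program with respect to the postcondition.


Working backward. After the program, the postcondition ((3*u - 2 > -9 → 3*u + pos + 3 > 5) ↔ 3*u + u + 2 = -7) ∧ (lim ≥ 2 ∧ (¬(pos + pos - 1 = 9))) must hold; in canonical form it is ((3*u > -7 → pos + 3*u > 2) ↔ 4*u = -9) ∧ lim ≥ 2 ∧ (¬(2*pos = 10)).
Before lim := 2*pos + 7: ((3*u > -7 → pos + 3*u > 2) ↔ 4*u = -9) ∧ 2*pos ≥ -5 ∧ (¬(2*pos = 10))
Before lim := u - 6: ((3*u > -7 → pos + 3*u > 2) ↔ 4*u = -9) ∧ 2*pos ≥ -5 ∧ (¬(2*pos = 10))
Answer: WP = ((3*u > -7 → pos + 3*u > 2) ↔ 4*u = -9) ∧ 2*pos ≥ -5 ∧ (¬(2*pos = 10))


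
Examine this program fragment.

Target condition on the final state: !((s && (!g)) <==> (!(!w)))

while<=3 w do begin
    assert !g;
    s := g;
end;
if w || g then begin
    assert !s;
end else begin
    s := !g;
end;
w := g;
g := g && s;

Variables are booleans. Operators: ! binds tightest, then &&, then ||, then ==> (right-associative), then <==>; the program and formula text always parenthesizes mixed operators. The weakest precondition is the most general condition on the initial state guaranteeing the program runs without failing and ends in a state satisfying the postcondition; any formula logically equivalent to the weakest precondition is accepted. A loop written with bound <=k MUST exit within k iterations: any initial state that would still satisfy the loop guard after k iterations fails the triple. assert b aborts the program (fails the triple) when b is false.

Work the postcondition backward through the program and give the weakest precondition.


Working backward. After the program, the postcondition !((s && (!g)) <==> (!(!w))) must hold; in canonical form it is !((s && (!g)) <==> w).
Before g := g && s: !((s && (!(g && s))) <==> w)
Before w := g: !((s && (!(g && s))) <==> g)
Then branch requires (!s) && (!((s && (!(g && s))) <==> g)); else branch requires !((!g) <==> g).
Before the if: ((w || g) ==> ((!s) && (!((s && (!(g && s))) <==> g)))) && ((!(w || g)) ==> (!((!g) <==> g)))
Before the loop (bound <=3), unroll the exhaustion recursion (WP_0 = exit-now case; WP_j = one more guarded iteration, up to j = 3):
  WP_0: (!w) && ((w || g) ==> ((!s) && (!((s && (!(g && s))) <==> g)))) && ((!(w || g)) ==> (!((!g) <==> g)))
  WP_1: (w ==> ((!g) && (!w) && (!(w || g)) && ((!(w || g)) ==> (!((!g) <==> g))))) && ((!w) ==> (((w || g) ==> ((!s) && (!((s && (!(g && s))) <==> g)))) && ((!(w || g)) ==> (!((!g) <==> g)))))
  WP_2: (w ==> ((!g) && (w ==> ((!g) && (!w) && (!(w || g)) && ((!(w || g)) ==> (!((!g) <==> g))))) && ((!w) ==> ((!(w || g)) && ((!(w || g)) ==> (!((!g) <==> g))))))) && ((!w) ==> (((w || g) ==> ((!s) && (!((s && (!(g && s))) <==> g)))) && ((!(w || g)) ==> (!((!g) <==> g)))))
  WP_3: (w ==> ((!g) && (w ==> ((!g) && (w ==> ((!g) && (!w) && (!(w || g)) && ((!(w || g)) ==> (!((!g) <==> g))))) && ((!w) ==> ((!(w || g)) && ((!(w || g)) ==> (!((!g) <==> g))))))) && ((!w) ==> ((!(w || g)) && ((!(w || g)) ==> (!((!g) <==> g))))))) && ((!w) ==> (((w || g) ==> ((!s) && (!((s && (!(g && s))) <==> g)))) && ((!(w || g)) ==> (!((!g) <==> g)))))
So before the loop: (w ==> ((!g) && (w ==> ((!g) && (w ==> ((!g) && (!w) && (!(w || g)) && ((!(w || g)) ==> (!((!g) <==> g))))) && ((!w) ==> ((!(w || g)) && ((!(w || g)) ==> (!((!g) <==> g))))))) && ((!w) ==> ((!(w || g)) && ((!(w || g)) ==> (!((!g) <==> g))))))) && ((!w) ==> (((w || g) ==> ((!s) && (!((s && (!(g && s))) <==> g)))) && ((!(w || g)) ==> (!((!g) <==> g)))))
Answer: WP = (w ==> ((!g) && (w ==> ((!g) && (w ==> ((!g) && (!w) && (!(w || g)) && ((!(w || g)) ==> (!((!g) <==> g))))) && ((!w) ==> ((!(w || g)) && ((!(w || g)) ==> (!((!g) <==> g))))))) && ((!w) ==> ((!(w || g)) && ((!(w || g)) ==> (!((!g) <==> g))))))) && ((!w) ==> (((w || g) ==> ((!s) && (!((s && (!(g && s))) <==> g)))) && ((!(w || g)) ==> (!((!g) <==> g)))))


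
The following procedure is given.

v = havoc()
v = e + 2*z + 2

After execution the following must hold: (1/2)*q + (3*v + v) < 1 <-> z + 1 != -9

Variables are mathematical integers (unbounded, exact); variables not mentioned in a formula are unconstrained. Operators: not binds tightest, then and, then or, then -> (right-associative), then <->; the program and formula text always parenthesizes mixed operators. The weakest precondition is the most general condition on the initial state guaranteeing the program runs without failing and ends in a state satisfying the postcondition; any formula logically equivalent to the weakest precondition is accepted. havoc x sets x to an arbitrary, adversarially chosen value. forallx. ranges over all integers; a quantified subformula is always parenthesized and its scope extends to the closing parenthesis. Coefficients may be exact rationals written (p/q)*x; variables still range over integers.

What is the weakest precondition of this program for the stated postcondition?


Working backward. After the program, the postcondition (1/2)*q + (3*v + v) < 1 <-> z + 1 != -9 must hold; in canonical form it is (1/2)*q + 4*v < 1 <-> z != -10.
Before v := e + 2*z + 2: 4*e + (1/2)*q + 8*z < -7 <-> z != -10
Before havoc v: 4*e + (1/2)*q + 8*z < -7 <-> z != -10
Answer: WP = 4*e + (1/2)*q + 8*z < -7 <-> z != -10


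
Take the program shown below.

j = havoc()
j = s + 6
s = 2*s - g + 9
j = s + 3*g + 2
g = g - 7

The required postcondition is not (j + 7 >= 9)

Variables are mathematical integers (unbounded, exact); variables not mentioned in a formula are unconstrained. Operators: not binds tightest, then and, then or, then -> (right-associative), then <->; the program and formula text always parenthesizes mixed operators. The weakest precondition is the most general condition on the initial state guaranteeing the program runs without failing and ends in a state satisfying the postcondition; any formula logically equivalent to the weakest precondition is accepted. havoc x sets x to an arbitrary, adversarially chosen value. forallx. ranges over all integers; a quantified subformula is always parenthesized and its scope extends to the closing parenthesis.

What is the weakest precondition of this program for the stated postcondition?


Working backward. After the program, the postcondition not (j + 7 >= 9) must hold; in canonical form it is not (j >= 2).
Before g := g - 7: not (j >= 2)
Before j := s + 3*g + 2: not (3*g + s >= 0)
Before s := 2*s - g + 9: not (2*g + 2*s >= -9)
Before j := s + 6: not (2*g + 2*s >= -9)
Before havoc j: not (2*g + 2*s >= -9)
Answer: WP = not (2*g + 2*s >= -9)


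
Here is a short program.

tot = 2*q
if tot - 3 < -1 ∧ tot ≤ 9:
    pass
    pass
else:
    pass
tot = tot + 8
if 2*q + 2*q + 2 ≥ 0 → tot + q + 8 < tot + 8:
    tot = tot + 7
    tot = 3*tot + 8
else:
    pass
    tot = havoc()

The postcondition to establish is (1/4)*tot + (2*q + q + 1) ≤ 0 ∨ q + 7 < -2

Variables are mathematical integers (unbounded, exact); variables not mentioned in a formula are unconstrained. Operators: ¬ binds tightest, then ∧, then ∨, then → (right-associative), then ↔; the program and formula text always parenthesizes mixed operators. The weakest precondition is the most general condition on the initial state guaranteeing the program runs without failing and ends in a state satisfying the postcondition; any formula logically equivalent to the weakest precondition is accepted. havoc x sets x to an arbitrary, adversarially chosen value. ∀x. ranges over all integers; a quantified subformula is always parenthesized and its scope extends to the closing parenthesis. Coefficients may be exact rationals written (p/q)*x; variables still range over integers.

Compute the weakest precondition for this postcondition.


Working backward. After the program, the postcondition (1/4)*tot + (2*q + q + 1) ≤ 0 ∨ q + 7 < -2 must hold; in canonical form it is 3*q + (1/4)*tot ≤ -1 ∨ q < -9.
Then branch requires 3*q + (3/4)*tot ≤ -33/4 ∨ q < -9; else branch requires ∀tot_1. (3*q + (1/4)*tot_1 ≤ -1 ∨ q < -9).
Before the if: ((4*q ≥ -2 → q < 0) → (3*q + (3/4)*tot ≤ -33/4 ∨ q < -9)) ∧ ((¬(4*q ≥ -2 → q < 0)) → (∀tot_1. (3*q + (1/4)*tot_1 ≤ -1 ∨ q < -9)))
Before tot := tot + 8: ((4*q ≥ -2 → q < 0) → (3*q + (3/4)*tot ≤ -57/4 ∨ q < -9)) ∧ ((¬(4*q ≥ -2 → q < 0)) → (∀tot_1. (3*q + (1/4)*tot_1 ≤ -1 ∨ q < -9)))
Then branch requires ((4*q ≥ -2 → q < 0) → (3*q + (3/4)*tot ≤ -57/4 ∨ q < -9)) ∧ ((¬(4*q ≥ -2 → q < 0)) → (∀tot_1. (3*q + (1/4)*tot_1 ≤ -1 ∨ q < -9))); else branch requires ((4*q ≥ -2 → q < 0) → (3*q + (3/4)*tot ≤ -57/4 ∨ q < -9)) ∧ ((¬(4*q ≥ -2 → q < 0)) → (∀tot_1. (3*q + (1/4)*tot_1 ≤ -1 ∨ q < -9))).
Before the if: ((tot < 2 ∧ tot ≤ 9) → (((4*q ≥ -2 → q < 0) → (3*q + (3/4)*tot ≤ -57/4 ∨ q < -9)) ∧ ((¬(4*q ≥ -2 → q < 0)) → (∀tot_1. (3*q + (1/4)*tot_1 ≤ -1 ∨ q < -9))))) ∧ ((¬(tot < 2 ∧ tot ≤ 9)) → (((4*q ≥ -2 → q < 0) → (3*q + (3/4)*tot ≤ -57/4 ∨ q < -9)) ∧ ((¬(4*q ≥ -2 → q < 0)) → (∀tot_1. (3*q + (1/4)*tot_1 ≤ -1 ∨ q < -9)))))
Before tot := 2*q: ((2*q < 2 ∧ 2*q ≤ 9) → (((4*q ≥ -2 → q < 0) → ((9/2)*q ≤ -57/4 ∨ q < -9)) ∧ ((¬(4*q ≥ -2 → q < 0)) → (∀tot_1. (3*q + (1/4)*tot_1 ≤ -1 ∨ q < -9))))) ∧ ((¬(2*q < 2 ∧ 2*q ≤ 9)) → (((4*q ≥ -2 → q < 0) → ((9/2)*q ≤ -57/4 ∨ q < -9)) ∧ ((¬(4*q ≥ -2 → q < 0)) → (∀tot_1. (3*q + (1/4)*tot_1 ≤ -1 ∨ q < -9)))))
Answer: WP = ((2*q < 2 ∧ 2*q ≤ 9) → (((4*q ≥ -2 → q < 0) → ((9/2)*q ≤ -57/4 ∨ q < -9)) ∧ ((¬(4*q ≥ -2 → q < 0)) → (∀tot_1. (3*q + (1/4)*tot_1 ≤ -1 ∨ q < -9))))) ∧ ((¬(2*q < 2 ∧ 2*q ≤ 9)) → (((4*q ≥ -2 → q < 0) → ((9/2)*q ≤ -57/4 ∨ q < -9)) ∧ ((¬(4*q ≥ -2 → q < 0)) → (∀tot_1. (3*q + (1/4)*tot_1 ≤ -1 ∨ q < -9)))))


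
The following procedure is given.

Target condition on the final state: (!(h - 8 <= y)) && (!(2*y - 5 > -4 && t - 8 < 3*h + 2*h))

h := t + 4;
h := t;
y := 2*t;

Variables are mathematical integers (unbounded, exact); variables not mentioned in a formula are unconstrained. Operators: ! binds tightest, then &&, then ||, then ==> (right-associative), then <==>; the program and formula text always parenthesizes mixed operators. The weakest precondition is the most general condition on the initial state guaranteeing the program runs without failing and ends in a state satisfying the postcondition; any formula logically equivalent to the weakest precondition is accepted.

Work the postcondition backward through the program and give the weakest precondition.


Working backward. After the program, the postcondition (!(h - 8 <= y)) && (!(2*y - 5 > -4 && t - 8 < 3*h + 2*h)) must hold; in canonical form it is (!(h <= y + 8)) && (!(2*y > 1 && t < 5*h + 8)).
Before y := 2*t: (!(h <= 2*t + 8)) && (!(4*t > 1 && t < 5*h + 8))
Before h := t: (!(t >= -8)) && (!(4*t > 1 && 4*t > -8))
Before h := t + 4: (!(t >= -8)) && (!(4*t > 1 && 4*t > -8))
Answer: WP = (!(t >= -8)) && (!(4*t > 1 && 4*t > -8))


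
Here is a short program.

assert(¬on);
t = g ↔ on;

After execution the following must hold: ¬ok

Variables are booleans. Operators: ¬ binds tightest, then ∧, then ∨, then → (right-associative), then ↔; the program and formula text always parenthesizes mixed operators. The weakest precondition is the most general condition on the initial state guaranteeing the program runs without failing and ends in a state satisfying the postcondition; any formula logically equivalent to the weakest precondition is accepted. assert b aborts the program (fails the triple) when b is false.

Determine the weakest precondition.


Working backward. After the program, ¬ok must hold.
Before t := g ↔ on: ¬ok
Before assert ¬on: (¬on) ∧ (¬ok)
Answer: WP = (¬on) ∧ (¬ok)


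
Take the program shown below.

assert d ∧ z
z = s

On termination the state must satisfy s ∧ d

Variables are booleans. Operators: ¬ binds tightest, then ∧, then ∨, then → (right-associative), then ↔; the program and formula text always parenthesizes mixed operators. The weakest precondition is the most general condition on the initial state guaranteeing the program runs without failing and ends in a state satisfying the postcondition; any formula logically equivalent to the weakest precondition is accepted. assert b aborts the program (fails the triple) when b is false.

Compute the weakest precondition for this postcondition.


Working backward. After the program, s ∧ d must hold.
Before z := s: s ∧ d
Before assert d ∧ z: d ∧ z ∧ s
Answer: WP = d ∧ z ∧ s


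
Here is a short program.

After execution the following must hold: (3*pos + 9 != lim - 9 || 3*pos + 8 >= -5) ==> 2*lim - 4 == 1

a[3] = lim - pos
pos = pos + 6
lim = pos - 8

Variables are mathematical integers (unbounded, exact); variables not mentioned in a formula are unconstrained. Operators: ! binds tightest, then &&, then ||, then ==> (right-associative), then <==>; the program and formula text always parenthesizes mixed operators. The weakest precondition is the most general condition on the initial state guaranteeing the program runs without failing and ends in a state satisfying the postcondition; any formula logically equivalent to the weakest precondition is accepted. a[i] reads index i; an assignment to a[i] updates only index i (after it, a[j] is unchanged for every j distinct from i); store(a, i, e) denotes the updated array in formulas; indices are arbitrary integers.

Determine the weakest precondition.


Working backward. After the program, the postcondition (3*pos + 9 != lim - 9 || 3*pos + 8 >= -5) ==> 2*lim - 4 == 1 must hold; in canonical form it is (3*pos != lim - 18 || 3*pos >= -13) ==> 2*lim == 5.
Before lim := pos - 8: (2*pos != -26 || 3*pos >= -13) ==> 2*pos == 21
Before pos := pos + 6: (2*pos != -38 || 3*pos >= -31) ==> 2*pos == 9
Before a[3] := lim - pos: (2*pos != -38 || 3*pos >= -31) ==> 2*pos == 9
Answer: WP = (2*pos != -38 || 3*pos >= -31) ==> 2*pos == 9


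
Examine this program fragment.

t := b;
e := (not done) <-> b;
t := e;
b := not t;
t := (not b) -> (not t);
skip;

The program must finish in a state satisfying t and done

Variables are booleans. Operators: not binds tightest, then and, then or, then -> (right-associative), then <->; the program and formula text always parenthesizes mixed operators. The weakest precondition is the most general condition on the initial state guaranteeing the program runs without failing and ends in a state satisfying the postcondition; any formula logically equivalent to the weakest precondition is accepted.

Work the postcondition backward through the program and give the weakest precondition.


Working backward. After the program, t and done must hold.
Before skip: t and done
Before t := (not b) -> (not t): ((not b) -> (not t)) and done
Before b := not t: (t -> (not t)) and done
Before t := e: (e -> (not e)) and done
Before e := (not done) <-> b: (((not done) <-> b) -> (not ((not done) <-> b))) and done
Before t := b: (((not done) <-> b) -> (not ((not done) <-> b))) and done
Answer: WP = (((not done) <-> b) -> (not ((not done) <-> b))) and done


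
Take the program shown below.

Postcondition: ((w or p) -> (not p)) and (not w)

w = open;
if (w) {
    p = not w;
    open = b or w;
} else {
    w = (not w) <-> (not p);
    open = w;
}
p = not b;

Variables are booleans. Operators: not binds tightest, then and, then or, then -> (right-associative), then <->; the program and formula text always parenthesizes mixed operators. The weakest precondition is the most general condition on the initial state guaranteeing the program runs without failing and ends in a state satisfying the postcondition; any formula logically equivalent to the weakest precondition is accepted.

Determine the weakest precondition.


Working backward. After the program, ((w or p) -> (not p)) and (not w) must hold.
Before p := not b: ((w or (not b)) -> b) and (not w)
Then branch requires ((w or (not b)) -> b) and (not w); else branch requires ((((not w) <-> (not p)) or (not b)) -> b) and (not ((not w) <-> (not p))).
Before the if: (w -> (((w or (not b)) -> b) and (not w))) and ((not w) -> (((((not w) <-> (not p)) or (not b)) -> b) and (not ((not w) <-> (not p)))))
Before w := open: (open -> (((open or (not b)) -> b) and (not open))) and ((not open) -> (((((not open) <-> (not p)) or (not b)) -> b) and (not ((not open) <-> (not p)))))
Answer: WP = (open -> (((open or (not b)) -> b) and (not open))) and ((not open) -> (((((not open) <-> (not p)) or (not b)) -> b) and (not ((not open) <-> (not p)))))


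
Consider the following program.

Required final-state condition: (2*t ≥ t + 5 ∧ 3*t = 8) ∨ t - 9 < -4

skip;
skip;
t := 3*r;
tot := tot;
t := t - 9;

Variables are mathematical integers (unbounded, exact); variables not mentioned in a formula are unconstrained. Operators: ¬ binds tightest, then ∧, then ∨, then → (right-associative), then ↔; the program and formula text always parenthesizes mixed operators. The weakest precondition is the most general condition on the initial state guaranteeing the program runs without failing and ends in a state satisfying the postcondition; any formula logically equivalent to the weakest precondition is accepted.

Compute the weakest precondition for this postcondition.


Working backward. After the program, the postcondition (2*t ≥ t + 5 ∧ 3*t = 8) ∨ t - 9 < -4 must hold; in canonical form it is (t ≥ 5 ∧ 3*t = 8) ∨ t < 5.
Before t := t - 9: (t ≥ 14 ∧ 3*t = 35) ∨ t < 14
Before tot := tot: (t ≥ 14 ∧ 3*t = 35) ∨ t < 14
Before t := 3*r: (3*r ≥ 14 ∧ 9*r = 35) ∨ 3*r < 14
Before skip: (3*r ≥ 14 ∧ 9*r = 35) ∨ 3*r < 14
Before skip: (3*r ≥ 14 ∧ 9*r = 35) ∨ 3*r < 14
Answer: WP = (3*r ≥ 14 ∧ 9*r = 35) ∨ 3*r < 14


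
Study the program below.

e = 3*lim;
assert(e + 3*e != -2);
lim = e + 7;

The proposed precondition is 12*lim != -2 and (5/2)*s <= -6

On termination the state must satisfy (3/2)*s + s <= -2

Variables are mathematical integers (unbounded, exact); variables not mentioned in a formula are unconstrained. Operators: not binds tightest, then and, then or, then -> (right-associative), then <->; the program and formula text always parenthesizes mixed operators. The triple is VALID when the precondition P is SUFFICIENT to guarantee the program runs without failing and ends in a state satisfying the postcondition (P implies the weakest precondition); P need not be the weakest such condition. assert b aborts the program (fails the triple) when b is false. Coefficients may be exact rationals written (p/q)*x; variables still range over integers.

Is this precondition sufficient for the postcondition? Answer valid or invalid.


Working backward. After the program, the postcondition (3/2)*s + s <= -2 must hold; in canonical form it is (5/2)*s <= -2.
Before lim := e + 7: (5/2)*s <= -2
Before assert e + 3*e != -2: 4*e != -2 and (5/2)*s <= -2
Before e := 3*lim: 12*lim != -2 and (5/2)*s <= -2
The weakest precondition is 12*lim != -2 and (5/2)*s <= -2.
Check whether 12*lim != -2 and (5/2)*s <= -6 implies it.
Every state satisfying the precondition satisfies the weakest precondition: the implication holds.
Answer: valid


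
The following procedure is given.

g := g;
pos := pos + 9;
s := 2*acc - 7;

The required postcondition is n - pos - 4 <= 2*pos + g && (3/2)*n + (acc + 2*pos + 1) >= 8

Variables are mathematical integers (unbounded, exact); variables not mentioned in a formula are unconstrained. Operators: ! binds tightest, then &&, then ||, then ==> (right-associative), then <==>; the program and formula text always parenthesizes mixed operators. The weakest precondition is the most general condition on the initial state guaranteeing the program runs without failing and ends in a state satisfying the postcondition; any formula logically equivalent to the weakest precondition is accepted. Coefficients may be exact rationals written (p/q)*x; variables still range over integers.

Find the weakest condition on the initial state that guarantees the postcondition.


Working backward. After the program, the postcondition n - pos - 4 <= 2*pos + g && (3/2)*n + (acc + 2*pos + 1) >= 8 must hold; in canonical form it is n <= g + 3*pos + 4 && acc + (3/2)*n + 2*pos >= 7.
Before s := 2*acc - 7: n <= g + 3*pos + 4 && acc + (3/2)*n + 2*pos >= 7
Before pos := pos + 9: n <= g + 3*pos + 31 && acc + (3/2)*n + 2*pos >= -11
Before g := g: n <= g + 3*pos + 31 && acc + (3/2)*n + 2*pos >= -11
Answer: WP = n <= g + 3*pos + 31 && acc + (3/2)*n + 2*pos >= -11


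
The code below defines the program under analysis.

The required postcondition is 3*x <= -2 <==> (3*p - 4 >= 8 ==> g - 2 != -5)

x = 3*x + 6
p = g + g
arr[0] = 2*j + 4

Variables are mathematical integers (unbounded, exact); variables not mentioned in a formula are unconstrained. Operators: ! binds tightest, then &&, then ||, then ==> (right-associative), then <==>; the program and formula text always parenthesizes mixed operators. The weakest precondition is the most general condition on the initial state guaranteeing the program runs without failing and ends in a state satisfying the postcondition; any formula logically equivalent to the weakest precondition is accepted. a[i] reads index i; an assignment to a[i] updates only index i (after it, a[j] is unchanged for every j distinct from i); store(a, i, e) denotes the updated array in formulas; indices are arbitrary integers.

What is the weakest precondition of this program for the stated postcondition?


Working backward. After the program, the postcondition 3*x <= -2 <==> (3*p - 4 >= 8 ==> g - 2 != -5) must hold; in canonical form it is 3*x <= -2 <==> (3*p >= 12 ==> g != -3).
Before arr[0] := 2*j + 4: 3*x <= -2 <==> (3*p >= 12 ==> g != -3)
Before p := g + g: 3*x <= -2 <==> (6*g >= 12 ==> g != -3)
Before x := 3*x + 6: 9*x <= -20 <==> (6*g >= 12 ==> g != -3)
Answer: WP = 9*x <= -20 <==> (6*g >= 12 ==> g != -3)


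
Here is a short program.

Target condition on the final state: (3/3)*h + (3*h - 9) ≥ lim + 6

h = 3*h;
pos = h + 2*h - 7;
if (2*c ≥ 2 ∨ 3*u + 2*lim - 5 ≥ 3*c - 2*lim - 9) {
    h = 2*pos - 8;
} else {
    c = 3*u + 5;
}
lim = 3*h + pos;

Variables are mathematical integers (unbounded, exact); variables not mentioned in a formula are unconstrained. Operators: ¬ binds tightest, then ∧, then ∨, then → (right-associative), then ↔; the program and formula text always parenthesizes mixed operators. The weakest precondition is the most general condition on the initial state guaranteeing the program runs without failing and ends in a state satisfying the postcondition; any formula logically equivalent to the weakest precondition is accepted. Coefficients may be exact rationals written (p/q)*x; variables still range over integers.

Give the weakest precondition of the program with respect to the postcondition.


Working backward. After the program, the postcondition (3/3)*h + (3*h - 9) ≥ lim + 6 must hold; in canonical form it is 4*h ≥ lim + 15.
Before lim := 3*h + pos: h ≥ pos + 15
Then branch requires pos ≥ 23; else branch requires h ≥ pos + 15.
Before the if: ((2*c ≥ 2 ∨ 4*lim + 3*u ≥ 3*c - 4) → pos ≥ 23) ∧ ((¬(2*c ≥ 2 ∨ 4*lim + 3*u ≥ 3*c - 4)) → h ≥ pos + 15)
Before pos := h + 2*h - 7: ((2*c ≥ 2 ∨ 4*lim + 3*u ≥ 3*c - 4) → 3*h ≥ 30) ∧ ((¬(2*c ≥ 2 ∨ 4*lim + 3*u ≥ 3*c - 4)) → 2*h ≤ -8)
Before h := 3*h: ((2*c ≥ 2 ∨ 4*lim + 3*u ≥ 3*c - 4) → 9*h ≥ 30) ∧ ((¬(2*c ≥ 2 ∨ 4*lim + 3*u ≥ 3*c - 4)) → 6*h ≤ -8)
Answer: WP = ((2*c ≥ 2 ∨ 4*lim + 3*u ≥ 3*c - 4) → 9*h ≥ 30) ∧ ((¬(2*c ≥ 2 ∨ 4*lim + 3*u ≥ 3*c - 4)) → 6*h ≤ -8)


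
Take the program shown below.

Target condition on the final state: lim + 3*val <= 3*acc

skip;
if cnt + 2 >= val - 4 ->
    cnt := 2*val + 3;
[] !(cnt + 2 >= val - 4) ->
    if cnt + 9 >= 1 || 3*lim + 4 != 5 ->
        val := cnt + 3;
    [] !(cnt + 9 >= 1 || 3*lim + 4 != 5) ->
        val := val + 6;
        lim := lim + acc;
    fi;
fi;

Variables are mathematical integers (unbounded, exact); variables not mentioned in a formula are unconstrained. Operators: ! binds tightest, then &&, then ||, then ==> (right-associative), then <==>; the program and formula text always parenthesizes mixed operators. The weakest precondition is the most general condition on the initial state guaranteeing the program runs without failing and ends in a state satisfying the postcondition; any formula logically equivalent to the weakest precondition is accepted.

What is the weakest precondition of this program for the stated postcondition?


Working backward. After the program, lim + 3*val <= 3*acc must hold.
Then branch requires lim + 3*val <= 3*acc; else branch requires ((cnt >= -8 || 3*lim != 1) ==> 3*cnt + lim <= 3*acc - 9) && ((!(cnt >= -8 || 3*lim != 1)) ==> lim + 3*val <= 2*acc - 18).
Before the if: (cnt >= val - 6 ==> lim + 3*val <= 3*acc) && ((!(cnt >= val - 6)) ==> (((cnt >= -8 || 3*lim != 1) ==> 3*cnt + lim <= 3*acc - 9) && ((!(cnt >= -8 || 3*lim != 1)) ==> lim + 3*val <= 2*acc - 18)))
Before skip: (cnt >= val - 6 ==> lim + 3*val <= 3*acc) && ((!(cnt >= val - 6)) ==> (((cnt >= -8 || 3*lim != 1) ==> 3*cnt + lim <= 3*acc - 9) && ((!(cnt >= -8 || 3*lim != 1)) ==> lim + 3*val <= 2*acc - 18)))
Answer: WP = (cnt >= val - 6 ==> lim + 3*val <= 3*acc) && ((!(cnt >= val - 6)) ==> (((cnt >= -8 || 3*lim != 1) ==> 3*cnt + lim <= 3*acc - 9) && ((!(cnt >= -8 || 3*lim != 1)) ==> lim + 3*val <= 2*acc - 18)))


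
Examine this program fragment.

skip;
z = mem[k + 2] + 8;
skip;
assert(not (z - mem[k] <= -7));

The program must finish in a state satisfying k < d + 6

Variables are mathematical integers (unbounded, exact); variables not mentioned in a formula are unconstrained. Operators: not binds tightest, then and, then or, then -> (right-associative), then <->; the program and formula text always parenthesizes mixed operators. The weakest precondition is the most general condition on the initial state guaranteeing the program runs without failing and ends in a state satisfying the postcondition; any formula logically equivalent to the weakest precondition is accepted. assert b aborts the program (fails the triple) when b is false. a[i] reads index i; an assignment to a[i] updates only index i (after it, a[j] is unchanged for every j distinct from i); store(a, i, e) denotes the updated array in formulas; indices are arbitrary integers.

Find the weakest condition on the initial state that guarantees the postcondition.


Working backward. After the program, k < d + 6 must hold.
Before assert not (z - mem[k] <= -7): (not (z <= mem[k] - 7)) and k < d + 6
Before skip: (not (z <= mem[k] - 7)) and k < d + 6
Before z := mem[k + 2] + 8: (not (mem[k + 2] <= mem[k] - 15)) and k < d + 6
Before skip: (not (mem[k + 2] <= mem[k] - 15)) and k < d + 6
Answer: WP = (not (mem[k + 2] <= mem[k] - 15)) and k < d + 6


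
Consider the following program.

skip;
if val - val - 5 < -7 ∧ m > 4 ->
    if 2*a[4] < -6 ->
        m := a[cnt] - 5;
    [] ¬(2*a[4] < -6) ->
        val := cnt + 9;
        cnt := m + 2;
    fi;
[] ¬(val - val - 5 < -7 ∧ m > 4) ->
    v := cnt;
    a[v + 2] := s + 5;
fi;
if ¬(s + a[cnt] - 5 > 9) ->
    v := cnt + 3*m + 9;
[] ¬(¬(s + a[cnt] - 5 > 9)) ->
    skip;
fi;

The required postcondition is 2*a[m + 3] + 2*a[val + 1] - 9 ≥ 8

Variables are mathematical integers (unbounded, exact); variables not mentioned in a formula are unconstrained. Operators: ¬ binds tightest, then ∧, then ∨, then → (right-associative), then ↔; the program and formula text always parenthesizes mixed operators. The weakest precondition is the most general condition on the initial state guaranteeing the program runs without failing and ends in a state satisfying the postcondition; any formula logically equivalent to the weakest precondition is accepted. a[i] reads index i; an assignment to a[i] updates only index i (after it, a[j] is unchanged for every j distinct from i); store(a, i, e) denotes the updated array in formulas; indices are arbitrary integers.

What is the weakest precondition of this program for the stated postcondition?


Working backward. After the program, the postcondition 2*a[m + 3] + 2*a[val + 1] - 9 ≥ 8 must hold; in canonical form it is 2*a[m + 3] + 2*a[val + 1] ≥ 17.
Then branch requires 2*a[m + 3] + 2*a[val + 1] ≥ 17; else branch requires 2*a[m + 3] + 2*a[val + 1] ≥ 17.
Before the if: ((¬(a[cnt] + s > 14)) → 2*a[m + 3] + 2*a[val + 1] ≥ 17) ∧ (a[cnt] + s > 14 → 2*a[m + 3] + 2*a[val + 1] ≥ 17)
Then branch requires (2*a[4] < -6 → (((¬(a[cnt] + s > 14)) → 2*a[val + 1] + 2*a[a[cnt] - 2] ≥ 17) ∧ (a[cnt] + s > 14 → 2*a[val + 1] + 2*a[a[cnt] - 2] ≥ 17))) ∧ ((¬(2*a[4] < -6)) → (((¬(a[m + 2] + s > 14)) → 2*a[cnt + 10] + 2*a[m + 3] ≥ 17) ∧ (a[m + 2] + s > 14 → 2*a[cnt + 10] + 2*a[m + 3] ≥ 17))); else branch requires ((¬(store(a, cnt + 2, s + 5)[cnt] + s > 14)) → 2*store(a, cnt + 2, s + 5)[m + 3] + 2*store(a, cnt + 2, s + 5)[val + 1] ≥ 17) ∧ (store(a, cnt + 2, s + 5)[cnt] + s > 14 → 2*store(a, cnt + 2, s + 5)[m + 3] + 2*store(a, cnt + 2, s + 5)[val + 1] ≥ 17).
Before the if: ((¬(store(a, cnt + 2, s + 5)[cnt] + s > 14)) → 2*store(a, cnt + 2, s + 5)[m + 3] + 2*store(a, cnt + 2, s + 5)[val + 1] ≥ 17) ∧ (store(a, cnt + 2, s + 5)[cnt] + s > 14 → 2*store(a, cnt + 2, s + 5)[m + 3] + 2*store(a, cnt + 2, s + 5)[val + 1] ≥ 17)
Before skip: ((¬(store(a, cnt + 2, s + 5)[cnt] + s > 14)) → 2*store(a, cnt + 2, s + 5)[m + 3] + 2*store(a, cnt + 2, s + 5)[val + 1] ≥ 17) ∧ (store(a, cnt + 2, s + 5)[cnt] + s > 14 → 2*store(a, cnt + 2, s + 5)[m + 3] + 2*store(a, cnt + 2, s + 5)[val + 1] ≥ 17)
Answer: WP = ((¬(store(a, cnt + 2, s + 5)[cnt] + s > 14)) → 2*store(a, cnt + 2, s + 5)[m + 3] + 2*store(a, cnt + 2, s + 5)[val + 1] ≥ 17) ∧ (store(a, cnt + 2, s + 5)[cnt] + s > 14 → 2*store(a, cnt + 2, s + 5)[m + 3] + 2*store(a, cnt + 2, s + 5)[val + 1] ≥ 17)
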